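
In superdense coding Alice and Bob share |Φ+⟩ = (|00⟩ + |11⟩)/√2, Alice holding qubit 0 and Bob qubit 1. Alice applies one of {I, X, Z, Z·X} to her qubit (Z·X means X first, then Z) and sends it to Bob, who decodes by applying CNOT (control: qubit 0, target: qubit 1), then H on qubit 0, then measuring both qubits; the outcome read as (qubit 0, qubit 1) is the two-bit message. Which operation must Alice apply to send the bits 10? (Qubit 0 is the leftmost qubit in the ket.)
Z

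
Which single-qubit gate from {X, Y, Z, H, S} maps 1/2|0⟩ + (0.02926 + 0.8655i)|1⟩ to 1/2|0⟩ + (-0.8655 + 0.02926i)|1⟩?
S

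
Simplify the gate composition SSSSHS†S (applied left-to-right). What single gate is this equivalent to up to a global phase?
H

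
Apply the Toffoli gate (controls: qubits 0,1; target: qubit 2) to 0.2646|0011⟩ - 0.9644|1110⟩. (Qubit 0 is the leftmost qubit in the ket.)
0.2646|0011⟩ - 0.9644|1100⟩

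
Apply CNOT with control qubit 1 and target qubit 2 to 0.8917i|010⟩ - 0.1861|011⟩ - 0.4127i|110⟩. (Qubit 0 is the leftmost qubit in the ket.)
-0.1861|010⟩ + 0.8917i|011⟩ - 0.4127i|111⟩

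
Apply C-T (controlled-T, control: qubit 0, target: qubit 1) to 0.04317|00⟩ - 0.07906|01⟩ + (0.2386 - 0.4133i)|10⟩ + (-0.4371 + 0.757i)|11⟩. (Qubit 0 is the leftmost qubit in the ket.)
0.04317|00⟩ - 0.07906|01⟩ + (0.2386 - 0.4133i)|10⟩ + (-0.8444 + 0.2262i)|11⟩

C-T leaves the control-|0⟩ kets |00⟩, |01⟩ unchanged and applies T to qubit 1 on the control-|1⟩ pair (|10⟩, |11⟩).
T = [[1, 0], [0, (1/√2 + (1/√2)i)]].
With a = amp(|10⟩) = (0.2386 - 0.4133i) and b = amp(|11⟩) = (-0.4371 + 0.757i):
new amp(|10⟩) = (1)·a = (0.2386 - 0.4133i)
new amp(|11⟩) = (1/√2 + (1/√2)i)·b = (-0.8444 + 0.2262i)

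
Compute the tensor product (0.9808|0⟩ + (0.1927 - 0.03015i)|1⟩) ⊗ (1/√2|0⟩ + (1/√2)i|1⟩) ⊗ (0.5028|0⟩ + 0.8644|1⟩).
0.3487|000⟩ + 0.5995|001⟩ + 0.3487i|010⟩ + 0.5995i|011⟩ + (0.06851 - 0.01072i)|100⟩ + (0.1178 - 0.01843i)|101⟩ + (0.01072 + 0.06851i)|110⟩ + (0.01843 + 0.1178i)|111⟩

amp(|b₁b₂…⟩) = product of the factor amplitudes for bits b₁, b₂, …; only kets whose every factor amplitude is nonzero survive.
|000⟩: (0.9808)(1/√2)(0.5028) = 0.3487
|001⟩: (0.9808)(1/√2)(0.8644) = 0.5995
|010⟩: (0.9808)((1/√2)i)(0.5028) = 0.3487i
|011⟩: (0.9808)((1/√2)i)(0.8644) = 0.5995i
|100⟩: (0.1927 - 0.03015i)(1/√2)(0.5028) = (0.06851 - 0.01072i)
|101⟩: (0.1927 - 0.03015i)(1/√2)(0.8644) = (0.1178 - 0.01843i)
|110⟩: (0.1927 - 0.03015i)((1/√2)i)(0.5028) = (0.01072 + 0.06851i)
|111⟩: (0.1927 - 0.03015i)((1/√2)i)(0.8644) = (0.01843 + 0.1178i)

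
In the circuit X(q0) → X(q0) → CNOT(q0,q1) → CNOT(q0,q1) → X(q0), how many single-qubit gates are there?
3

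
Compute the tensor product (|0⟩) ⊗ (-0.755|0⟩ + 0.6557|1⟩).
-0.755|00⟩ + 0.6557|01⟩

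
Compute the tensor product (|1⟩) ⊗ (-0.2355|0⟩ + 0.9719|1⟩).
-0.2355|10⟩ + 0.9719|11⟩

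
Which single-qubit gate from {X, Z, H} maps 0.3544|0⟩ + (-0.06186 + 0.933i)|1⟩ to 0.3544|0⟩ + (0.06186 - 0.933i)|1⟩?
Z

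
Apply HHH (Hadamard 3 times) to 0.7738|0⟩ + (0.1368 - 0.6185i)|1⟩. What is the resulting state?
(0.6439 - 0.4373i)|0⟩ + (0.4504 + 0.4373i)|1⟩

H² = I, so H^3 = H: a single Hadamard. With (a, b) = (0.7738, (0.1368 - 0.6185i)), H gives ((a + b)/√2, (a − b)/√2) = ((0.6439 - 0.4373i), (0.4504 + 0.4373i)).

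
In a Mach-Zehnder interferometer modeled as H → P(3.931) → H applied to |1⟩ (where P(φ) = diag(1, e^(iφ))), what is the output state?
(0.8521 + 0.355i)|0⟩ + (0.1479 - 0.355i)|1⟩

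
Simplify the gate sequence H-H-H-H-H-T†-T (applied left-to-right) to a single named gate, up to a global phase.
H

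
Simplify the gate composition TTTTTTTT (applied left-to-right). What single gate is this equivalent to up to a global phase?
I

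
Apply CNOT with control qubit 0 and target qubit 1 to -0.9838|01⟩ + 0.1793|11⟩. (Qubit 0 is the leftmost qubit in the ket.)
-0.9838|01⟩ + 0.1793|10⟩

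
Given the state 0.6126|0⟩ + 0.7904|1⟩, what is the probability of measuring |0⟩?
0.3753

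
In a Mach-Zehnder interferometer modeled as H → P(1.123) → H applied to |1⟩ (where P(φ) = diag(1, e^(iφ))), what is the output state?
(0.2835 - 0.4507i)|0⟩ + (0.7165 + 0.4507i)|1⟩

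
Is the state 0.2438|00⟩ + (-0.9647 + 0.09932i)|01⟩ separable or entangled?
Separable

Writing the state as a|00⟩ + b|01⟩ + c|10⟩ + d|11⟩, it is a product state iff ad − bc = 0.
Here (a, b, c, d) = (0.2438, (-0.9647 + 0.09932i), 0, 0): ad − bc = (0.2438)(0) − (-0.9647 + 0.09932i)(0) = 0, so the state is separable.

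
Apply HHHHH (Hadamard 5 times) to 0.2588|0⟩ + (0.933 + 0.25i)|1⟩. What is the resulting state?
(0.8427 + 0.1768i)|0⟩ + (-0.4767 - 0.1768i)|1⟩

H² = I, so H^5 = H: a single Hadamard. With (a, b) = (0.2588, (0.933 + 0.25i)), H gives ((a + b)/√2, (a − b)/√2) = ((0.8427 + 0.1768i), (-0.4767 - 0.1768i)).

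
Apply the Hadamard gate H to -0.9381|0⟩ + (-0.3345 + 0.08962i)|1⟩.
(-0.8999 + 0.06337i)|0⟩ + (-0.4268 - 0.06337i)|1⟩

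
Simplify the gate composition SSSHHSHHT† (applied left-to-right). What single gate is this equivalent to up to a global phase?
T†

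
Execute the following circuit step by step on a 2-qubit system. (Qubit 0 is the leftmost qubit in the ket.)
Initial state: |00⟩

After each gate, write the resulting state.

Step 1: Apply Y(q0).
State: i|10⟩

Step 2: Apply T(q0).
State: (-1/√2 + (1/√2)i)|10⟩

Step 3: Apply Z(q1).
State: (-1/√2 + (1/√2)i)|10⟩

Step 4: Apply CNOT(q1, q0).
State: (-1/√2 + (1/√2)i)|10⟩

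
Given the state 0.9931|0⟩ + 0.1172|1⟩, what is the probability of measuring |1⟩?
0.01374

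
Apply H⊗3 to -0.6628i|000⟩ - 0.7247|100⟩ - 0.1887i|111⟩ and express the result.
(-0.2562 - 0.3011i)|000⟩ + (-0.2562 - 0.1676i)|001⟩ + (-0.2562 - 0.1676i)|010⟩ + (-0.2562 - 0.3011i)|011⟩ + (0.2562 - 0.1676i)|100⟩ + (0.2562 - 0.3011i)|101⟩ + (0.2562 - 0.3011i)|110⟩ + (0.2562 - 0.1676i)|111⟩

H⊗3 gives amp(|y⟩) = (1/2√2) Σ_x (−1)^(x·y) amp(|x⟩), where x·y is the number of positions in which both x and y have a 1.
|000⟩: (-0.6628i - 0.7247 - 0.1887i)/(2√2) = (-0.2562 - 0.3011i)
|001⟩: (-0.6628i - 0.7247 + 0.1887i)/(2√2) = (-0.2562 - 0.1676i)
|010⟩: (-0.6628i - 0.7247 + 0.1887i)/(2√2) = (-0.2562 - 0.1676i)
|011⟩: (-0.6628i - 0.7247 - 0.1887i)/(2√2) = (-0.2562 - 0.3011i)
|100⟩: (-0.6628i + 0.7247 + 0.1887i)/(2√2) = (0.2562 - 0.1676i)
|101⟩: (-0.6628i + 0.7247 - 0.1887i)/(2√2) = (0.2562 - 0.3011i)
|110⟩: (-0.6628i + 0.7247 - 0.1887i)/(2√2) = (0.2562 - 0.3011i)
|111⟩: (-0.6628i + 0.7247 + 0.1887i)/(2√2) = (0.2562 - 0.1676i)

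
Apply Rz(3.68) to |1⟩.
(-0.266 + 0.964i)|1⟩

Rz(3.68) = [[e^(−iθ/2), 0], [0, e^(iθ/2)]] with e^(±iθ/2) = cos(θ/2) ± i·sin(θ/2); θ = 3.68, cos(θ/2) ≈ -0.265964, sin(θ/2) ≈ 0.963983.
With a = amp(|0⟩) = 0 and b = amp(|1⟩) = 1:
new amp(|0⟩) = (-0.265964 - 0.963983i)·a = 0
new amp(|1⟩) = (-0.265964 + 0.963983i)·b = (-0.266 + 0.964i)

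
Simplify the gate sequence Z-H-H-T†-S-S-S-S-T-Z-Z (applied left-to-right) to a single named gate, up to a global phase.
Z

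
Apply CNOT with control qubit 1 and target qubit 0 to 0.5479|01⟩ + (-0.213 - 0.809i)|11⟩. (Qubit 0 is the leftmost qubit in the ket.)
(-0.213 - 0.809i)|01⟩ + 0.5479|11⟩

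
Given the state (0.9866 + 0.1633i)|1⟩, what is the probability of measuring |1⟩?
1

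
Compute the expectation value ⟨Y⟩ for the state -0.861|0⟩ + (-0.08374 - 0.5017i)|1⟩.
0.8639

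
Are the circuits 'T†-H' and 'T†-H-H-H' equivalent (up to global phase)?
Yes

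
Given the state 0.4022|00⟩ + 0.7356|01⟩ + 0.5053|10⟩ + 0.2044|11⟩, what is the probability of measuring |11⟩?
0.04178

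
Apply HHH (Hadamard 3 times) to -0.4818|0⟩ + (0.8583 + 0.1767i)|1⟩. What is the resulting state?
(0.2662 + 0.1249i)|0⟩ + (-0.9476 - 0.1249i)|1⟩

H² = I, so H^3 = H: a single Hadamard. With (a, b) = (-0.4818, (0.8583 + 0.1767i)), H gives ((a + b)/√2, (a − b)/√2) = ((0.2662 + 0.1249i), (-0.9476 - 0.1249i)).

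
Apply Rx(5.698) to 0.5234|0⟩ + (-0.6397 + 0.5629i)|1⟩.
(-0.3388 + 0.1845i)|0⟩ + (0.6125 - 0.6899i)|1⟩

Rx(5.698) = [[cos(θ/2), −i·sin(θ/2)], [−i·sin(θ/2), cos(θ/2)]]; θ = 5.698, cos(θ/2) ≈ -0.957499, sin(θ/2) ≈ 0.288436.
With a = amp(|0⟩) = 0.5234 and b = amp(|1⟩) = (-0.6397 + 0.5629i):
new amp(|0⟩) = (-0.957499)·a + (-0.288436i)·b = (-0.3388 + 0.1845i)
new amp(|1⟩) = (-0.288436i)·a + (-0.957499)·b = (0.6125 - 0.6899i)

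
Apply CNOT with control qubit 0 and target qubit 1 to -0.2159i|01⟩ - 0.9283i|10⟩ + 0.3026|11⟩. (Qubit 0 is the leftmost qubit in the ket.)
-0.2159i|01⟩ + 0.3026|10⟩ - 0.9283i|11⟩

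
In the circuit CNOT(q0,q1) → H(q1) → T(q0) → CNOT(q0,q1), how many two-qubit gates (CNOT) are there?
2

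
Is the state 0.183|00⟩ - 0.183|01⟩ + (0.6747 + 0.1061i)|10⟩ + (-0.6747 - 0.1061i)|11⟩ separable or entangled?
Separable

Writing the state as a|00⟩ + b|01⟩ + c|10⟩ + d|11⟩, it is a product state iff ad − bc = 0.
Here (a, b, c, d) = (0.183, -0.183, (0.6747 + 0.1061i), (-0.6747 - 0.1061i)): ad − bc = (0.183)(-0.6747 - 0.1061i) − (-0.183)(0.6747 + 0.1061i) = 0, so the state is separable.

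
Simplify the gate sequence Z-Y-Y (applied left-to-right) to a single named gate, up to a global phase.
Z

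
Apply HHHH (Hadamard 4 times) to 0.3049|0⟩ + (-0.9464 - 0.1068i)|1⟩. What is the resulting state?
0.3049|0⟩ + (-0.9464 - 0.1068i)|1⟩

H² = I, so an even number of Hadamards cancels: H^4 = I and the state is unchanged.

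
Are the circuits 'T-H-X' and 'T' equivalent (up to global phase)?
No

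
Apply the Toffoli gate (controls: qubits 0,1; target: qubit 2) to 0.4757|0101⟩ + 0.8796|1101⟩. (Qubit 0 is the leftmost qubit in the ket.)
0.4757|0101⟩ + 0.8796|1111⟩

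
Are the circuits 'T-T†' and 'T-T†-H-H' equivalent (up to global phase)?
Yes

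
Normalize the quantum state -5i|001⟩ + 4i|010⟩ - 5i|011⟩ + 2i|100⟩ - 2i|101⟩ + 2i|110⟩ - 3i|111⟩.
-0.5361i|001⟩ + 0.4288i|010⟩ - 0.5361i|011⟩ + 0.2144i|100⟩ - 0.2144i|101⟩ + 0.2144i|110⟩ - 0.3216i|111⟩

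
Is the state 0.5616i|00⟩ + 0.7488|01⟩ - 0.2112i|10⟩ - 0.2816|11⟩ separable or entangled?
Separable

Writing the state as a|00⟩ + b|01⟩ + c|10⟩ + d|11⟩, it is a product state iff ad − bc = 0.
Here (a, b, c, d) = (0.5616i, 0.7488, -0.2112i, -0.2816): ad − bc = (0.5616i)(-0.2816) − (0.7488)(-0.2112i) = 0, so the state is separable.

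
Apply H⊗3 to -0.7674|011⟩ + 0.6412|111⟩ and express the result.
-0.04462|000⟩ + 0.04462|001⟩ + 0.04462|010⟩ - 0.04462|011⟩ - 0.498|100⟩ + 0.498|101⟩ + 0.498|110⟩ - 0.498|111⟩

H⊗3 gives amp(|y⟩) = (1/2√2) Σ_x (−1)^(x·y) amp(|x⟩), where x·y is the number of positions in which both x and y have a 1.
|000⟩: (-0.7674 + 0.6412)/(2√2) = -0.04462
|001⟩: (0.7674 - 0.6412)/(2√2) = 0.04462
|010⟩: (0.7674 - 0.6412)/(2√2) = 0.04462
|011⟩: (-0.7674 + 0.6412)/(2√2) = -0.04462
|100⟩: (-0.7674 - 0.6412)/(2√2) = -0.498
|101⟩: (0.7674 + 0.6412)/(2√2) = 0.498
|110⟩: (0.7674 + 0.6412)/(2√2) = 0.498
|111⟩: (-0.7674 - 0.6412)/(2√2) = -0.498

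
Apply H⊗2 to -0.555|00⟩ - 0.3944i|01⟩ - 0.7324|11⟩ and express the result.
(-0.6437 - 0.1972i)|00⟩ + (0.0887 + 0.1972i)|01⟩ + (0.0887 - 0.1972i)|10⟩ + (-0.6437 + 0.1972i)|11⟩

H⊗2 gives amp(|y⟩) = (1/2) Σ_x (−1)^(x·y) amp(|x⟩), where x·y is the number of positions in which both x and y have a 1.
|00⟩: (-0.555 - 0.3944i - 0.7324)/2 = (-0.6437 - 0.1972i)
|01⟩: (-0.555 + 0.3944i + 0.7324)/2 = (0.0887 + 0.1972i)
|10⟩: (-0.555 - 0.3944i + 0.7324)/2 = (0.0887 - 0.1972i)
|11⟩: (-0.555 + 0.3944i - 0.7324)/2 = (-0.6437 + 0.1972i)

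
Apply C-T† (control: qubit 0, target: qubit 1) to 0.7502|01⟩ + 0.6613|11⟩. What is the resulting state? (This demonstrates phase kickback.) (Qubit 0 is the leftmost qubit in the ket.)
0.7502|01⟩ + (0.4676 - 0.4676i)|11⟩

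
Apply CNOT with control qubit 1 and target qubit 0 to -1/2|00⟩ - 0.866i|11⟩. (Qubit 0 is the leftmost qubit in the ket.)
-1/2|00⟩ - 0.866i|01⟩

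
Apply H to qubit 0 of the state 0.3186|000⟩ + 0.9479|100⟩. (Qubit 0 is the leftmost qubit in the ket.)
0.8956|000⟩ - 0.445|100⟩

H on qubit 0 mixes each pair of kets that differ only in qubit 0: amplitudes (a, b) of (|…0…⟩, |…1…⟩) become ((a + b)/√2, (a − b)/√2). Kets absent from the input have amplitude 0.
(|000⟩, |100⟩): (a, b) = (0.3186, 0.9479) → (0.8956, -0.445)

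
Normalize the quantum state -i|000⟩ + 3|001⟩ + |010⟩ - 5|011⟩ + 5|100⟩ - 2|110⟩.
-0.124i|000⟩ + 0.3721|001⟩ + 0.124|010⟩ - 0.6202|011⟩ + 0.6202|100⟩ - 0.2481|110⟩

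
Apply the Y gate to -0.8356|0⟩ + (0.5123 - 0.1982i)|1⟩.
(-0.1982 - 0.5123i)|0⟩ - 0.8356i|1⟩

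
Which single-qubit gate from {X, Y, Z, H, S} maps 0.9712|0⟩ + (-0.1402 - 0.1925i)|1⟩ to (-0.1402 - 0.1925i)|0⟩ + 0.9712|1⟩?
X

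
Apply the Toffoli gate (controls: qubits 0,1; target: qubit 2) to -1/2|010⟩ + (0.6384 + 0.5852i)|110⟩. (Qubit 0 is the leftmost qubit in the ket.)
-1/2|010⟩ + (0.6384 + 0.5852i)|111⟩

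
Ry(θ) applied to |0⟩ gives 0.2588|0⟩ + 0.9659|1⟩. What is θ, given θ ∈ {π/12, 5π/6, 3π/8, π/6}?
5π/6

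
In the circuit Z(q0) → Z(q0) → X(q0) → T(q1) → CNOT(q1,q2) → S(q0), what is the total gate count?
6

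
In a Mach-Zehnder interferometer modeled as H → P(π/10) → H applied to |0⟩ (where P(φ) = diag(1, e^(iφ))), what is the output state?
(0.9755 + 0.1545i)|0⟩ + (0.02447 - 0.1545i)|1⟩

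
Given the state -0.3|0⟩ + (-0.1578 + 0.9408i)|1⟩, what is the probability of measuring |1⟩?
0.91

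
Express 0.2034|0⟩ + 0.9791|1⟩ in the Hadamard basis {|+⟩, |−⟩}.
0.8362|+⟩ - 0.5485|−⟩

With |ψ⟩ = α|0⟩ + β|1⟩, the Hadamard-basis coefficients are ⟨+|ψ⟩ = (α + β)/√2 and ⟨−|ψ⟩ = (α − β)/√2.
Here α = 0.2034, β = 0.9791: (α + β)/√2 = 0.8362, (α − β)/√2 = -0.5485.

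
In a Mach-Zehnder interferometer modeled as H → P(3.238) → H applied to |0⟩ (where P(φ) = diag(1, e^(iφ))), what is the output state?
(0.002322 - 0.04813i)|0⟩ + (0.9977 + 0.04813i)|1⟩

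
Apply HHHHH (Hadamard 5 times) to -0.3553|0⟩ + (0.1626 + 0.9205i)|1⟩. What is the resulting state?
(-0.1363 + 0.6509i)|0⟩ + (-0.3662 - 0.6509i)|1⟩

H² = I, so H^5 = H: a single Hadamard. With (a, b) = (-0.3553, (0.1626 + 0.9205i)), H gives ((a + b)/√2, (a − b)/√2) = ((-0.1363 + 0.6509i), (-0.3662 - 0.6509i)).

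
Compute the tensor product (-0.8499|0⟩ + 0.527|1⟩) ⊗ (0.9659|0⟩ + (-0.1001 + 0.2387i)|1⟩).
-0.8209|00⟩ + (0.08507 - 0.2029i)|01⟩ + 0.509|10⟩ + (-0.05275 + 0.1258i)|11⟩

amp(|b₁b₂…⟩) = product of the factor amplitudes for bits b₁, b₂, …; only kets whose every factor amplitude is nonzero survive.
|00⟩: (-0.8499)(0.9659) = -0.8209
|01⟩: (-0.8499)(-0.1001 + 0.2387i) = (0.08507 - 0.2029i)
|10⟩: (0.527)(0.9659) = 0.509
|11⟩: (0.527)(-0.1001 + 0.2387i) = (-0.05275 + 0.1258i)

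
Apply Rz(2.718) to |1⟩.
(0.2102 + 0.9777i)|1⟩

Rz(2.718) = [[e^(−iθ/2), 0], [0, e^(iθ/2)]] with e^(±iθ/2) = cos(θ/2) ± i·sin(θ/2); θ = 2.718, cos(θ/2) ≈ 0.210216, sin(θ/2) ≈ 0.977655.
With a = amp(|0⟩) = 0 and b = amp(|1⟩) = 1:
new amp(|0⟩) = (0.210216 - 0.977655i)·a = 0
new amp(|1⟩) = (0.210216 + 0.977655i)·b = (0.2102 + 0.9777i)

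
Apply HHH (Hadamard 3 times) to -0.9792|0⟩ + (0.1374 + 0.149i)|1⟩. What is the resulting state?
(-0.5952 + 0.1054i)|0⟩ + (-0.7896 - 0.1054i)|1⟩

H² = I, so H^3 = H: a single Hadamard. With (a, b) = (-0.9792, (0.1374 + 0.149i)), H gives ((a + b)/√2, (a − b)/√2) = ((-0.5952 + 0.1054i), (-0.7896 - 0.1054i)).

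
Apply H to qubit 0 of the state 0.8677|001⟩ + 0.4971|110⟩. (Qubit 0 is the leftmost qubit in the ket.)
0.6136|001⟩ + 0.3515|010⟩ + 0.6136|101⟩ - 0.3515|110⟩

H on qubit 0 mixes each pair of kets that differ only in qubit 0: amplitudes (a, b) of (|…0…⟩, |…1…⟩) become ((a + b)/√2, (a − b)/√2). Kets absent from the input have amplitude 0.
(|001⟩, |101⟩): (a, b) = (0.8677, 0) → (0.6136, 0.6136)
(|010⟩, |110⟩): (a, b) = (0, 0.4971) → (0.3515, -0.3515)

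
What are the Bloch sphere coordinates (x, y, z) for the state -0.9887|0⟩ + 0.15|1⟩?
(-0.2966, 0, 0.955)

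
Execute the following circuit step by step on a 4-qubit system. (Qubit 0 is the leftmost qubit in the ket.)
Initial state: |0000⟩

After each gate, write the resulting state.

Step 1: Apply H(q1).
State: 1/√2|0000⟩ + 1/√2|0100⟩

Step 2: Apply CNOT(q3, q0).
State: 1/√2|0000⟩ + 1/√2|0100⟩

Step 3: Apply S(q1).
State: 1/√2|0000⟩ + (1/√2)i|0100⟩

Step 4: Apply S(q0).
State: 1/√2|0000⟩ + (1/√2)i|0100⟩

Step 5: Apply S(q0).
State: 1/√2|0000⟩ + (1/√2)i|0100⟩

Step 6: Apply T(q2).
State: 1/√2|0000⟩ + (1/√2)i|0100⟩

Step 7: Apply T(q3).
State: 1/√2|0000⟩ + (1/√2)i|0100⟩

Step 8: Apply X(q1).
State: (1/√2)i|0000⟩ + 1/√2|0100⟩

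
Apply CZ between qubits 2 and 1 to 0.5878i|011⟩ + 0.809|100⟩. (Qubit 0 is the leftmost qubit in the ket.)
-0.5878i|011⟩ + 0.809|100⟩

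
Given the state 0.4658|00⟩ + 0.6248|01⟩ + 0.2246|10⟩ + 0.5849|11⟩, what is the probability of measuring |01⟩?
0.3904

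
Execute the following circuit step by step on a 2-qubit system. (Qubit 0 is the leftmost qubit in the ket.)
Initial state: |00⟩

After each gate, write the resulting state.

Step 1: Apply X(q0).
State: |10⟩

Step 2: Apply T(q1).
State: |10⟩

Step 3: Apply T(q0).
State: (1/√2 + (1/√2)i)|10⟩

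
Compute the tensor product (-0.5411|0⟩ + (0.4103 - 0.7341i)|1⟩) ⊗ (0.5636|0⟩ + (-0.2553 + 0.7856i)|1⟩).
-0.305|00⟩ + (0.1381 - 0.4251i)|01⟩ + (0.2312 - 0.4137i)|10⟩ + (0.472 + 0.5097i)|11⟩

amp(|b₁b₂…⟩) = product of the factor amplitudes for bits b₁, b₂, …; only kets whose every factor amplitude is nonzero survive.
|00⟩: (-0.5411)(0.5636) = -0.305
|01⟩: (-0.5411)(-0.2553 + 0.7856i) = (0.1381 - 0.4251i)
|10⟩: (0.4103 - 0.7341i)(0.5636) = (0.2312 - 0.4137i)
|11⟩: (0.4103 - 0.7341i)(-0.2553 + 0.7856i) = (0.472 + 0.5097i)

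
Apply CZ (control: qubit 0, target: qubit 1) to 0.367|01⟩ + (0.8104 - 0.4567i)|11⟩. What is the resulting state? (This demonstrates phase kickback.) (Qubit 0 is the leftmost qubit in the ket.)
0.367|01⟩ + (-0.8104 + 0.4567i)|11⟩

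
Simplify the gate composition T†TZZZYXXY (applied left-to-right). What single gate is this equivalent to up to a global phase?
Z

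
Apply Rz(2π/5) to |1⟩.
(0.809 + 0.5878i)|1⟩

Rz(2π/5) = [[e^(−iθ/2), 0], [0, e^(iθ/2)]] with e^(±iθ/2) = cos(θ/2) ± i·sin(θ/2); θ = 2π/5, cos(θ/2) ≈ 0.809017, sin(θ/2) ≈ 0.587785.
With a = amp(|0⟩) = 0 and b = amp(|1⟩) = 1:
new amp(|0⟩) = (0.809017 - 0.587785i)·a = 0
new amp(|1⟩) = (0.809017 + 0.587785i)·b = (0.809 + 0.5878i)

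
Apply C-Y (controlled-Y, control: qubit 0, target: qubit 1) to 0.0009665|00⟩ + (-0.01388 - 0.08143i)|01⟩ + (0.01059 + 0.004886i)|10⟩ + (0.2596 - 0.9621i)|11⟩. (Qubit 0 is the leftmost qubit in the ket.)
0.0009665|00⟩ + (-0.01388 - 0.08143i)|01⟩ + (-0.9621 - 0.2596i)|10⟩ + (-0.004886 + 0.01059i)|11⟩

C-Y leaves the control-|0⟩ kets |00⟩, |01⟩ unchanged and applies Y to qubit 1 on the control-|1⟩ pair (|10⟩, |11⟩).
Y = [[0, -i], [i, 0]].
With a = amp(|10⟩) = (0.01059 + 0.004886i) and b = amp(|11⟩) = (0.2596 - 0.9621i):
new amp(|10⟩) = (-i)·b = (-0.9621 - 0.2596i)
new amp(|11⟩) = (i)·a = (-0.004886 + 0.01059i)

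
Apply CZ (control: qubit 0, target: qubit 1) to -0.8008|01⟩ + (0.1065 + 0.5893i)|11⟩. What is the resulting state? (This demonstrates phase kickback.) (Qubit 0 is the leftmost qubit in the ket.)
-0.8008|01⟩ + (-0.1065 - 0.5893i)|11⟩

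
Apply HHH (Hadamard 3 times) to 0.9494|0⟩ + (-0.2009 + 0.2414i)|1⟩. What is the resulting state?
(0.5293 + 0.1707i)|0⟩ + (0.8134 - 0.1707i)|1⟩

H² = I, so H^3 = H: a single Hadamard. With (a, b) = (0.9494, (-0.2009 + 0.2414i)), H gives ((a + b)/√2, (a − b)/√2) = ((0.5293 + 0.1707i), (0.8134 - 0.1707i)).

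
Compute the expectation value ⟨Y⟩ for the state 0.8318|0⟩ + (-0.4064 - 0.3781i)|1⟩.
-0.629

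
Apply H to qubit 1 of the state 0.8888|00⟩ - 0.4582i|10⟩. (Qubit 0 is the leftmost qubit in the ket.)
0.6285|00⟩ + 0.6285|01⟩ - 0.324i|10⟩ - 0.324i|11⟩

H on qubit 1 mixes each pair of kets that differ only in qubit 1: amplitudes (a, b) of (|…0…⟩, |…1…⟩) become ((a + b)/√2, (a − b)/√2). Kets absent from the input have amplitude 0.
(|00⟩, |01⟩): (a, b) = (0.8888, 0) → (0.6285, 0.6285)
(|10⟩, |11⟩): (a, b) = (-0.4582i, 0) → (-0.324i, -0.324i)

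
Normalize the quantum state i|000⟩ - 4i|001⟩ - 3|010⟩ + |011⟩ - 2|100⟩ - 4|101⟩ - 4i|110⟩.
0.126i|000⟩ - 0.504i|001⟩ - 1/√7|010⟩ + 0.126|011⟩ - 0.252|100⟩ - 0.504|101⟩ - 0.504i|110⟩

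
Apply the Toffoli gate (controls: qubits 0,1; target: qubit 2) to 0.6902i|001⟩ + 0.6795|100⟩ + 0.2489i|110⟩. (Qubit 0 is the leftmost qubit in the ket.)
0.6902i|001⟩ + 0.6795|100⟩ + 0.2489i|111⟩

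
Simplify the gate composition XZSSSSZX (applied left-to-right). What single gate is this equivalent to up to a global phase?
I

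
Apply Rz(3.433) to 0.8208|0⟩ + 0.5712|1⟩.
(-0.1192 - 0.8121i)|0⟩ + (-0.08293 + 0.5651i)|1⟩

Rz(3.433) = [[e^(−iθ/2), 0], [0, e^(iθ/2)]] with e^(±iθ/2) = cos(θ/2) ± i·sin(θ/2); θ = 3.433, cos(θ/2) ≈ -0.145189, sin(θ/2) ≈ 0.989404.
With a = amp(|0⟩) = 0.8208 and b = amp(|1⟩) = 0.5712:
new amp(|0⟩) = (-0.145189 - 0.989404i)·a = (-0.1192 - 0.8121i)
new amp(|1⟩) = (-0.145189 + 0.989404i)·b = (-0.08293 + 0.5651i)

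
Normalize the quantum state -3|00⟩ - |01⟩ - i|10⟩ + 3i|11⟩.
-0.6708|00⟩ - 0.2236|01⟩ - 0.2236i|10⟩ + 0.6708i|11⟩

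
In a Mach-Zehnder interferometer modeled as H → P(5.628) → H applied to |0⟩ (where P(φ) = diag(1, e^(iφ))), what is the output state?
(0.8965 - 0.3047i)|0⟩ + (0.1035 + 0.3047i)|1⟩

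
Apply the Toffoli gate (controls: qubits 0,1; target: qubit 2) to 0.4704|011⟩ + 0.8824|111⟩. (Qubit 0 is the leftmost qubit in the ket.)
0.4704|011⟩ + 0.8824|110⟩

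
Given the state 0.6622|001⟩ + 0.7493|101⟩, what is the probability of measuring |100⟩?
0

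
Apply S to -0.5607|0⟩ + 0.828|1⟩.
-0.5607|0⟩ + 0.828i|1⟩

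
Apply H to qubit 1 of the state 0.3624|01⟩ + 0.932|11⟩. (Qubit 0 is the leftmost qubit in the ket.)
0.2563|00⟩ - 0.2563|01⟩ + 0.659|10⟩ - 0.659|11⟩

H on qubit 1 mixes each pair of kets that differ only in qubit 1: amplitudes (a, b) of (|…0…⟩, |…1…⟩) become ((a + b)/√2, (a − b)/√2). Kets absent from the input have amplitude 0.
(|00⟩, |01⟩): (a, b) = (0, 0.3624) → (0.2563, -0.2563)
(|10⟩, |11⟩): (a, b) = (0, 0.932) → (0.659, -0.659)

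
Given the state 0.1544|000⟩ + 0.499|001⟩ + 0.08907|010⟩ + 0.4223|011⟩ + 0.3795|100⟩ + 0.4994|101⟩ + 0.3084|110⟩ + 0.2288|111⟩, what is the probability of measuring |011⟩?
0.1783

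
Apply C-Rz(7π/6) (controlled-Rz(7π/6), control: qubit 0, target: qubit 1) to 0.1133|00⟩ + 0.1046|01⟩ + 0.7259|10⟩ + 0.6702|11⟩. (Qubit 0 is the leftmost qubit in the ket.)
0.1133|00⟩ + 0.1046|01⟩ + (-0.1879 - 0.7012i)|10⟩ + (-0.1735 + 0.6474i)|11⟩

C-Rz(7π/6) leaves the control-|0⟩ kets |00⟩, |01⟩ unchanged and applies Rz(7π/6) to qubit 1 on the control-|1⟩ pair (|10⟩, |11⟩).
Rz(7π/6) = [[e^(−iθ/2), 0], [0, e^(iθ/2)]] with e^(±iθ/2) = cos(θ/2) ± i·sin(θ/2); θ = 7π/6, cos(θ/2) ≈ -0.258819, sin(θ/2) ≈ 0.965926.
With a = amp(|10⟩) = 0.7259 and b = amp(|11⟩) = 0.6702:
new amp(|10⟩) = (-0.258819 - 0.965926i)·a = (-0.1879 - 0.7012i)
new amp(|11⟩) = (-0.258819 + 0.965926i)·b = (-0.1735 + 0.6474i)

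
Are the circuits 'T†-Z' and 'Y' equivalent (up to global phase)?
No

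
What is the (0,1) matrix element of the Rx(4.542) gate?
-0.7647i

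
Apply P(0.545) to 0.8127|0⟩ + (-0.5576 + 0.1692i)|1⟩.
0.8127|0⟩ + (-0.5645 - 0.1444i)|1⟩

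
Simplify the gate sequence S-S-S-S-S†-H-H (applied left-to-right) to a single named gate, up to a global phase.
S†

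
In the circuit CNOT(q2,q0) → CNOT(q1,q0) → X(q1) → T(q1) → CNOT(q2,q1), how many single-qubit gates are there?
2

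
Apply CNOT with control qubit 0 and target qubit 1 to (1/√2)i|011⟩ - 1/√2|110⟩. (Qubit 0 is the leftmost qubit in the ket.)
(1/√2)i|011⟩ - 1/√2|100⟩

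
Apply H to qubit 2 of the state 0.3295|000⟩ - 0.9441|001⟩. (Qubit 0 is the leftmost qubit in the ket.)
-0.4346|000⟩ + 0.9006|001⟩

H on qubit 2 mixes each pair of kets that differ only in qubit 2: amplitudes (a, b) of (|…0…⟩, |…1…⟩) become ((a + b)/√2, (a − b)/√2). Kets absent from the input have amplitude 0.
(|000⟩, |001⟩): (a, b) = (0.3295, -0.9441) → (-0.4346, 0.9006)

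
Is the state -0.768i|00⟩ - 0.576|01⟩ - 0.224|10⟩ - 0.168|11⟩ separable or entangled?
Entangled

Writing the state as a|00⟩ + b|01⟩ + c|10⟩ + d|11⟩, it is a product state iff ad − bc = 0.
Here (a, b, c, d) = (-0.768i, -0.576, -0.224, -0.168): ad − bc = (-0.768i)(-0.168) − (-0.576)(-0.224) = (-0.129 + 0.129i) ≠ 0, so the state is entangled.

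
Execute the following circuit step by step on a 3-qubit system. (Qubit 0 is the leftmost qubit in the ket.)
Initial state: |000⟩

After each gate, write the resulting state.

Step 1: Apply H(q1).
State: 1/√2|000⟩ + 1/√2|010⟩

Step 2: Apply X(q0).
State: 1/√2|100⟩ + 1/√2|110⟩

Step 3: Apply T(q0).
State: (1/2 + (1/2)i)|100⟩ + (1/2 + (1/2)i)|110⟩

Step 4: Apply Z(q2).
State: (1/2 + (1/2)i)|100⟩ + (1/2 + (1/2)i)|110⟩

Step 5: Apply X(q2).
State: (1/2 + (1/2)i)|101⟩ + (1/2 + (1/2)i)|111⟩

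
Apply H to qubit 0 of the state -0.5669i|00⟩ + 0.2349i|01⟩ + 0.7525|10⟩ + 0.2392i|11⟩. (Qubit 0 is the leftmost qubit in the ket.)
(0.5321 - 0.4009i)|00⟩ + 0.3352i|01⟩ + (-0.5321 - 0.4009i)|10⟩ - 0.003041i|11⟩

H on qubit 0 mixes each pair of kets that differ only in qubit 0: amplitudes (a, b) of (|…0…⟩, |…1…⟩) become ((a + b)/√2, (a − b)/√2). Kets absent from the input have amplitude 0.
(|00⟩, |10⟩): (a, b) = (-0.5669i, 0.7525) → ((0.5321 - 0.4009i), (-0.5321 - 0.4009i))
(|01⟩, |11⟩): (a, b) = (0.2349i, 0.2392i) → (0.3352i, -0.003041i)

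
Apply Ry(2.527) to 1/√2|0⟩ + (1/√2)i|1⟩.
(0.2139 - 0.674i)|0⟩ + (0.674 + 0.2139i)|1⟩

Ry(2.527) = [[cos(θ/2), −sin(θ/2)], [sin(θ/2), cos(θ/2)]]; θ = 2.527, cos(θ/2) ≈ 0.302483, sin(θ/2) ≈ 0.953155.
With a = amp(|0⟩) = 1/√2 and b = amp(|1⟩) = (1/√2)i:
new amp(|0⟩) = (0.302483)·a + (-0.953155)·b = (0.2139 - 0.674i)
new amp(|1⟩) = (0.953155)·a + (0.302483)·b = (0.674 + 0.2139i)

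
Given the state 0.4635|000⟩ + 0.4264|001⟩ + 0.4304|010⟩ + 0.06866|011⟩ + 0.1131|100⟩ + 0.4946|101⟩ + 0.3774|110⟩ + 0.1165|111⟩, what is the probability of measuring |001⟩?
0.1818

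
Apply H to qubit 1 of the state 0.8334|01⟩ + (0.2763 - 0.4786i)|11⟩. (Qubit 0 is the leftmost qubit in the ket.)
0.5893|00⟩ - 0.5893|01⟩ + (0.1954 - 0.3384i)|10⟩ + (-0.1954 + 0.3384i)|11⟩

H on qubit 1 mixes each pair of kets that differ only in qubit 1: amplitudes (a, b) of (|…0…⟩, |…1…⟩) become ((a + b)/√2, (a − b)/√2). Kets absent from the input have amplitude 0.
(|00⟩, |01⟩): (a, b) = (0, 0.8334) → (0.5893, -0.5893)
(|10⟩, |11⟩): (a, b) = (0, (0.2763 - 0.4786i)) → ((0.1954 - 0.3384i), (-0.1954 + 0.3384i))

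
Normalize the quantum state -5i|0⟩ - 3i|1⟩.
-0.8575i|0⟩ - 0.5145i|1⟩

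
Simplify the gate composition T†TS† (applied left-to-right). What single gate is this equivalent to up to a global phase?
S†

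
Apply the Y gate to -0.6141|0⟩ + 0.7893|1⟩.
-0.7893i|0⟩ - 0.6141i|1⟩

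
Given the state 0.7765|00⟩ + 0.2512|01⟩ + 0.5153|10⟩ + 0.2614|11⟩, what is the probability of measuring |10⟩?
0.2655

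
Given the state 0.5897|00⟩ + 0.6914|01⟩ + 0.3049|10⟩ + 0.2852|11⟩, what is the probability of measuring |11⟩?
0.08134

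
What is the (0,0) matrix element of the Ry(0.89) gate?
0.9026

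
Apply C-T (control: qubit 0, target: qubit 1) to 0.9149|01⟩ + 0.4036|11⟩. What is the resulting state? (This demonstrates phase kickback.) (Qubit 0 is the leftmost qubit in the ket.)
0.9149|01⟩ + (0.2854 + 0.2854i)|11⟩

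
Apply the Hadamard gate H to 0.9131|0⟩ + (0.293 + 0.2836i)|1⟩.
(0.8528 + 0.2005i)|0⟩ + (0.4385 - 0.2005i)|1⟩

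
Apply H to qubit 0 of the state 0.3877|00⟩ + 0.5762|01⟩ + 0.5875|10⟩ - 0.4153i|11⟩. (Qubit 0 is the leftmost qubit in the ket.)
0.6896|00⟩ + (0.4074 - 0.2937i)|01⟩ - 0.1413|10⟩ + (0.4074 + 0.2937i)|11⟩

H on qubit 0 mixes each pair of kets that differ only in qubit 0: amplitudes (a, b) of (|…0…⟩, |…1…⟩) become ((a + b)/√2, (a − b)/√2). Kets absent from the input have amplitude 0.
(|00⟩, |10⟩): (a, b) = (0.3877, 0.5875) → (0.6896, -0.1413)
(|01⟩, |11⟩): (a, b) = (0.5762, -0.4153i) → ((0.4074 - 0.2937i), (0.4074 + 0.2937i))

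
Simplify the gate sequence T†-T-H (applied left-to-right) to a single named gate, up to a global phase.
H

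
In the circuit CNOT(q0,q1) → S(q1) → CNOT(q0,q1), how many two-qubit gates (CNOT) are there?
2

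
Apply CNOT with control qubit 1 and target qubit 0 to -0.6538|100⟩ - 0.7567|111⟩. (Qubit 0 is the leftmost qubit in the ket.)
-0.7567|011⟩ - 0.6538|100⟩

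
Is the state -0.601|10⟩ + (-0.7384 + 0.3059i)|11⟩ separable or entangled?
Separable

Writing the state as a|00⟩ + b|01⟩ + c|10⟩ + d|11⟩, it is a product state iff ad − bc = 0.
Here (a, b, c, d) = (0, 0, -0.601, (-0.7384 + 0.3059i)): ad − bc = (0)(-0.7384 + 0.3059i) − (0)(-0.601) = 0, so the state is separable.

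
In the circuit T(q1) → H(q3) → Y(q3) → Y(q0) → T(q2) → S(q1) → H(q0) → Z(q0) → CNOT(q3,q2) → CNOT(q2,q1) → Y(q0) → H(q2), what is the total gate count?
12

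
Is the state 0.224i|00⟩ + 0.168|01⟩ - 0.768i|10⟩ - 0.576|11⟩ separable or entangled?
Separable

Writing the state as a|00⟩ + b|01⟩ + c|10⟩ + d|11⟩, it is a product state iff ad − bc = 0.
Here (a, b, c, d) = (0.224i, 0.168, -0.768i, -0.576): ad − bc = (0.224i)(-0.576) − (0.168)(-0.768i) = 0, so the state is separable.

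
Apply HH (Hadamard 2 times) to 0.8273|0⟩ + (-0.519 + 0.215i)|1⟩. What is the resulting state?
0.8273|0⟩ + (-0.519 + 0.215i)|1⟩

H² = I, so an even number of Hadamards cancels: H^2 = I and the state is unchanged.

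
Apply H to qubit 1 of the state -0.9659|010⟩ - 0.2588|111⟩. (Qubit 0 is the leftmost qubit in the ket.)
-0.683|000⟩ + 0.683|010⟩ - 0.183|101⟩ + 0.183|111⟩

H on qubit 1 mixes each pair of kets that differ only in qubit 1: amplitudes (a, b) of (|…0…⟩, |…1…⟩) become ((a + b)/√2, (a − b)/√2). Kets absent from the input have amplitude 0.
(|000⟩, |010⟩): (a, b) = (0, -0.9659) → (-0.683, 0.683)
(|101⟩, |111⟩): (a, b) = (0, -0.2588) → (-0.183, 0.183)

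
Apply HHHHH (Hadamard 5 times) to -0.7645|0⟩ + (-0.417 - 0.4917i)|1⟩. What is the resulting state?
(-0.8354 - 0.3477i)|0⟩ + (-0.2457 + 0.3477i)|1⟩

H² = I, so H^5 = H: a single Hadamard. With (a, b) = (-0.7645, (-0.417 - 0.4917i)), H gives ((a + b)/√2, (a − b)/√2) = ((-0.8354 - 0.3477i), (-0.2457 + 0.3477i)).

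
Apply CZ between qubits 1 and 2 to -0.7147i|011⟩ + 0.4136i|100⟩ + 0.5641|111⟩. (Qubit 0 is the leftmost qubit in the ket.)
0.7147i|011⟩ + 0.4136i|100⟩ - 0.5641|111⟩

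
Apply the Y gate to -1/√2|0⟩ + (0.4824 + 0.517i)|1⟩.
(0.517 - 0.4824i)|0⟩ - (1/√2)i|1⟩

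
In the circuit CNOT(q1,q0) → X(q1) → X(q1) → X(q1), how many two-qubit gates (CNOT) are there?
1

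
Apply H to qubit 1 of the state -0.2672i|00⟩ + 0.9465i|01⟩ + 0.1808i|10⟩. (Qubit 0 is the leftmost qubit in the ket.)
0.4803i|00⟩ - 0.8582i|01⟩ + 0.1278i|10⟩ + 0.1278i|11⟩

H on qubit 1 mixes each pair of kets that differ only in qubit 1: amplitudes (a, b) of (|…0…⟩, |…1…⟩) become ((a + b)/√2, (a − b)/√2). Kets absent from the input have amplitude 0.
(|00⟩, |01⟩): (a, b) = (-0.2672i, 0.9465i) → (0.4803i, -0.8582i)
(|10⟩, |11⟩): (a, b) = (0.1808i, 0) → (0.1278i, 0.1278i)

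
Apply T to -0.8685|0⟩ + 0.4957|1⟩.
-0.8685|0⟩ + (0.3505 + 0.3505i)|1⟩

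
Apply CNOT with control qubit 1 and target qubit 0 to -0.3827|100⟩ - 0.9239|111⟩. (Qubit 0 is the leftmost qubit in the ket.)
-0.9239|011⟩ - 0.3827|100⟩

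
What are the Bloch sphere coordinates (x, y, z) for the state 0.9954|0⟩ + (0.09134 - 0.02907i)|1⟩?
(0.1818, -0.05787, 0.9816)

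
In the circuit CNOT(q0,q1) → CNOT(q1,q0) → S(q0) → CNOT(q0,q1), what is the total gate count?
4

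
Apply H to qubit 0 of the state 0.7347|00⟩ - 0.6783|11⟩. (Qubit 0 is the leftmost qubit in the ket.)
0.5195|00⟩ - 0.4796|01⟩ + 0.5195|10⟩ + 0.4796|11⟩

H on qubit 0 mixes each pair of kets that differ only in qubit 0: amplitudes (a, b) of (|…0…⟩, |…1…⟩) become ((a + b)/√2, (a − b)/√2). Kets absent from the input have amplitude 0.
(|00⟩, |10⟩): (a, b) = (0.7347, 0) → (0.5195, 0.5195)
(|01⟩, |11⟩): (a, b) = (0, -0.6783) → (-0.4796, 0.4796)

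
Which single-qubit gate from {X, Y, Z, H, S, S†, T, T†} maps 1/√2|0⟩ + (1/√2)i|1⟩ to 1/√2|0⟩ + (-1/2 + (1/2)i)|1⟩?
T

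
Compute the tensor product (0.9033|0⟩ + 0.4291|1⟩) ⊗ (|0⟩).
0.9033|00⟩ + 0.4291|10⟩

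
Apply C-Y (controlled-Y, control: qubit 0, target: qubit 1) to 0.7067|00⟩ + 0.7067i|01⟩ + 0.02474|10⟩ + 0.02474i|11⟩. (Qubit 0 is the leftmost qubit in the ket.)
0.7067|00⟩ + 0.7067i|01⟩ + 0.02474|10⟩ + 0.02474i|11⟩

C-Y leaves the control-|0⟩ kets |00⟩, |01⟩ unchanged and applies Y to qubit 1 on the control-|1⟩ pair (|10⟩, |11⟩).
Y = [[0, -i], [i, 0]].
With a = amp(|10⟩) = 0.02474 and b = amp(|11⟩) = 0.02474i:
new amp(|10⟩) = (-i)·b = 0.02474
new amp(|11⟩) = (i)·a = 0.02474i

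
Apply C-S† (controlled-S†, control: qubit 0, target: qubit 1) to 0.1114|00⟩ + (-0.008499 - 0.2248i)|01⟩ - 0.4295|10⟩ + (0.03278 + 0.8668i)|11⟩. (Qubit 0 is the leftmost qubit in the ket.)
0.1114|00⟩ + (-0.008499 - 0.2248i)|01⟩ - 0.4295|10⟩ + (0.8668 - 0.03278i)|11⟩

C-S† leaves the control-|0⟩ kets |00⟩, |01⟩ unchanged and applies S† to qubit 1 on the control-|1⟩ pair (|10⟩, |11⟩).
S† = [[1, 0], [0, -i]].
With a = amp(|10⟩) = -0.4295 and b = amp(|11⟩) = (0.03278 + 0.8668i):
new amp(|10⟩) = (1)·a = -0.4295
new amp(|11⟩) = (-i)·b = (0.8668 - 0.03278i)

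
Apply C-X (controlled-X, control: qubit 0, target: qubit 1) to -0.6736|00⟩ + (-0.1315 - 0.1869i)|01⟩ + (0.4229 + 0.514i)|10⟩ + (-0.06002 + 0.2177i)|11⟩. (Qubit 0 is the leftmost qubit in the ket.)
-0.6736|00⟩ + (-0.1315 - 0.1869i)|01⟩ + (-0.06002 + 0.2177i)|10⟩ + (0.4229 + 0.514i)|11⟩

C-X leaves the control-|0⟩ kets |00⟩, |01⟩ unchanged and applies X to qubit 1 on the control-|1⟩ pair (|10⟩, |11⟩).
X = [[0, 1], [1, 0]].
With a = amp(|10⟩) = (0.4229 + 0.514i) and b = amp(|11⟩) = (-0.06002 + 0.2177i):
new amp(|10⟩) = (1)·b = (-0.06002 + 0.2177i)
new amp(|11⟩) = (1)·a = (0.4229 + 0.514i)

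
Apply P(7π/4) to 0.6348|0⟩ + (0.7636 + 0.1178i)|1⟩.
0.6348|0⟩ + (0.6232 - 0.4566i)|1⟩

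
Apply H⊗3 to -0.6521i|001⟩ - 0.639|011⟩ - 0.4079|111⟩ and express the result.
(-0.3701 - 0.2306i)|000⟩ + (0.3701 + 0.2306i)|001⟩ + (0.3701 - 0.2306i)|010⟩ + (-0.3701 + 0.2306i)|011⟩ + (-0.08171 - 0.2306i)|100⟩ + (0.08171 + 0.2306i)|101⟩ + (0.08171 - 0.2306i)|110⟩ + (-0.08171 + 0.2306i)|111⟩

H⊗3 gives amp(|y⟩) = (1/2√2) Σ_x (−1)^(x·y) amp(|x⟩), where x·y is the number of positions in which both x and y have a 1.
|000⟩: (-0.6521i - 0.639 - 0.4079)/(2√2) = (-0.3701 - 0.2306i)
|001⟩: (0.6521i + 0.639 + 0.4079)/(2√2) = (0.3701 + 0.2306i)
|010⟩: (-0.6521i + 0.639 + 0.4079)/(2√2) = (0.3701 - 0.2306i)
|011⟩: (0.6521i - 0.639 - 0.4079)/(2√2) = (-0.3701 + 0.2306i)
|100⟩: (-0.6521i - 0.639 + 0.4079)/(2√2) = (-0.08171 - 0.2306i)
|101⟩: (0.6521i + 0.639 - 0.4079)/(2√2) = (0.08171 + 0.2306i)
|110⟩: (-0.6521i + 0.639 - 0.4079)/(2√2) = (0.08171 - 0.2306i)
|111⟩: (0.6521i - 0.639 + 0.4079)/(2√2) = (-0.08171 + 0.2306i)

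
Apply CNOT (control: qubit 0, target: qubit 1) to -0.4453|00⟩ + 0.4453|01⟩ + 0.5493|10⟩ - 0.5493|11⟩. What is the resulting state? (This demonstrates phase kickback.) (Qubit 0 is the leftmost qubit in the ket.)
-0.4453|00⟩ + 0.4453|01⟩ - 0.5493|10⟩ + 0.5493|11⟩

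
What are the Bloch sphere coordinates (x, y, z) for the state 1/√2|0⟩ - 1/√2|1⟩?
(-1, 0, 0)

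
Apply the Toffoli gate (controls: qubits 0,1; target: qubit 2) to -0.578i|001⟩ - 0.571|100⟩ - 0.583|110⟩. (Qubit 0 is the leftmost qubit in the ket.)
-0.578i|001⟩ - 0.571|100⟩ - 0.583|111⟩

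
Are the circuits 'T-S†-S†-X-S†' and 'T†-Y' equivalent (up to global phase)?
No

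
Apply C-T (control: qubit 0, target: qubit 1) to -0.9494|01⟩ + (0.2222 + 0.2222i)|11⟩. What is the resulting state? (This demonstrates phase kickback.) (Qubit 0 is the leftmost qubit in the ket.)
-0.9494|01⟩ + 0.3142i|11⟩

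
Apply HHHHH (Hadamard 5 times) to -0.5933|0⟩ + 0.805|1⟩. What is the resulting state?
0.1497|0⟩ - 0.9887|1⟩

H² = I, so H^5 = H: a single Hadamard. With (a, b) = (-0.5933, 0.805), H gives ((a + b)/√2, (a − b)/√2) = (0.1497, -0.9887).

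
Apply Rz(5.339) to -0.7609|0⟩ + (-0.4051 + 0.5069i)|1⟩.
(0.6777 + 0.346i)|0⟩ + (0.1303 - 0.6357i)|1⟩

Rz(5.339) = [[e^(−iθ/2), 0], [0, e^(iθ/2)]] with e^(±iθ/2) = cos(θ/2) ± i·sin(θ/2); θ = 5.339, cos(θ/2) ≈ -0.890619, sin(θ/2) ≈ 0.454751.
With a = amp(|0⟩) = -0.7609 and b = amp(|1⟩) = (-0.4051 + 0.5069i):
new amp(|0⟩) = (-0.890619 - 0.454751i)·a = (0.6777 + 0.346i)
new amp(|1⟩) = (-0.890619 + 0.454751i)·b = (0.1303 - 0.6357i)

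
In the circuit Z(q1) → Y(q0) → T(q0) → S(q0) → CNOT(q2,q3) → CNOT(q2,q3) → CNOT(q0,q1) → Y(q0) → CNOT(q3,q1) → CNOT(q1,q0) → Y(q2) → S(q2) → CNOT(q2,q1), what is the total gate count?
13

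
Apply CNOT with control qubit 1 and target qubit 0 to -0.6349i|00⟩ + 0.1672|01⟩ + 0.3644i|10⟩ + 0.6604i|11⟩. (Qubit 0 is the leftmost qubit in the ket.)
-0.6349i|00⟩ + 0.6604i|01⟩ + 0.3644i|10⟩ + 0.1672|11⟩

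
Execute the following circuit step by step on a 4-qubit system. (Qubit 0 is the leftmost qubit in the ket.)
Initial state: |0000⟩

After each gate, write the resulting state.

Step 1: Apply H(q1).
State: 1/√2|0000⟩ + 1/√2|0100⟩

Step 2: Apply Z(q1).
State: 1/√2|0000⟩ - 1/√2|0100⟩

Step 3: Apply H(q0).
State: 1/2|0000⟩ - 1/2|0100⟩ + 1/2|1000⟩ - 1/2|1100⟩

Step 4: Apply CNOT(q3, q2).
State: 1/2|0000⟩ - 1/2|0100⟩ + 1/2|1000⟩ - 1/2|1100⟩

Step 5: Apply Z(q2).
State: 1/2|0000⟩ - 1/2|0100⟩ + 1/2|1000⟩ - 1/2|1100⟩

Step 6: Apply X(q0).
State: 1/2|0000⟩ - 1/2|0100⟩ + 1/2|1000⟩ - 1/2|1100⟩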